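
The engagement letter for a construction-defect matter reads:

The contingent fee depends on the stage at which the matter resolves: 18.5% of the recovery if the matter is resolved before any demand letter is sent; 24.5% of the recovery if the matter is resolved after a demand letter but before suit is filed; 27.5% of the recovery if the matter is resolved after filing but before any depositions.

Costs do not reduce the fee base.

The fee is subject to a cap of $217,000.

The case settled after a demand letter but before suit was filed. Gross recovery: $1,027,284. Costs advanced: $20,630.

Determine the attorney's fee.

$217,000.00

Fee base is the gross recovery, $1,027,284; costs are reimbursed separately.
The matter settled after a demand letter but before suit was filed, so the 24.5% rate applies.
$1,027,284 × 24.5% = $251,684.58
$251,684.58 exceeds the $217,000 cap, so the fee is capped at $217,000.00.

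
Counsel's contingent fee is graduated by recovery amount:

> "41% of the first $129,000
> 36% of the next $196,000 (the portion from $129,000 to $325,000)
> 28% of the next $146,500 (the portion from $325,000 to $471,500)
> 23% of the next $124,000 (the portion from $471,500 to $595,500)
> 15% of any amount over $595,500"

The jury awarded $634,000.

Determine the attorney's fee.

$198,765.00

First $129,000 at 41% = $52,890.00
Next $196,000 at 36% = $70,560.00
Next $146,500 at 28% = $41,020.00
Next $124,000 at 23% = $28,520.00
Remaining $38,500 at 15% = $5,775.00
Fee: $52,890.00 + $70,560.00 + $41,020.00 + $28,520.00 + $5,775.00 = $198,765.00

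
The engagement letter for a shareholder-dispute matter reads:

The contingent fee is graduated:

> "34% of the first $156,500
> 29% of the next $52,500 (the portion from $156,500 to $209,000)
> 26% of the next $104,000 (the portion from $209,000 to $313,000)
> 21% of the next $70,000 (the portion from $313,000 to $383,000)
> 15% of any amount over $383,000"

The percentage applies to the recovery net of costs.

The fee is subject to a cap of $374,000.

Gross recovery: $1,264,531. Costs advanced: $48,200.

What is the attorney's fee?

Fee base (net of costs): $1,264,531 − $48,200 = $1,216,331
First $156,500 at 34% = $53,210.00
Next $52,500 at 29% = $15,225.00
Next $104,000 at 26% = $27,040.00
Next $70,000 at 21% = $14,700.00
Remaining $833,331 at 15% = $124,999.65
Fee: $53,210.00 + $15,225.00 + $27,040.00 + $14,700.00 + $124,999.65 = $235,174.65
$235,174.65 is under the $374,000 cap.

$235,174.65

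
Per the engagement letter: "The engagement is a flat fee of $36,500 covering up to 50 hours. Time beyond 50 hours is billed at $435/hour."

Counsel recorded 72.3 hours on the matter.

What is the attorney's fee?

$46,200.50

Flat fee: $36,500.00
Excess hours: 72.3 − 50 = 22.3
Overrun: 22.3 × $435 = $9,700.50
Total: $36,500.00 + $9,700.50 = $46,200.50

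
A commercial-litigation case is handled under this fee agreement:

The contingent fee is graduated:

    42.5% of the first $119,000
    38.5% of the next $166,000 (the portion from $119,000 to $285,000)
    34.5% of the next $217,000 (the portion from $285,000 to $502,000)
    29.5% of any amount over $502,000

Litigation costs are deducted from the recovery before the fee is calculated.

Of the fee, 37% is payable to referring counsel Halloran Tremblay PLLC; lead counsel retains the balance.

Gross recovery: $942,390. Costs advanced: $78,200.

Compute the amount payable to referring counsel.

$109,592.54

Fee base (net of costs): $942,390 − $78,200 = $864,190
First $119,000 at 42.5% = $50,575.00
Next $166,000 at 38.5% = $63,910.00
Next $217,000 at 34.5% = $74,865.00
Remaining $362,190 at 29.5% = $106,846.05
Fee: $50,575.00 + $63,910.00 + $74,865.00 + $106,846.05 = $296,196.05
Referral share: 37% of $296,196.05 = $109,592.54; lead counsel retains $296,196.05 − $109,592.54 = $186,603.51.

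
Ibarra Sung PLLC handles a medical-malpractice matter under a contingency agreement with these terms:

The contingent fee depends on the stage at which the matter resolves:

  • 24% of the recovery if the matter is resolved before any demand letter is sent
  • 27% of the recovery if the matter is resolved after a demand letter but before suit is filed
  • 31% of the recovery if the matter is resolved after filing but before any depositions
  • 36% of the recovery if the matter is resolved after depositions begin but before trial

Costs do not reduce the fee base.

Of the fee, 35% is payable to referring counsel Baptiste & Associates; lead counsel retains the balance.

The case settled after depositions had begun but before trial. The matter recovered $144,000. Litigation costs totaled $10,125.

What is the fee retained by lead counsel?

$33,696.00

Fee base is the gross recovery, $144,000; costs are reimbursed separately.
The matter settled after depositions had begun but before trial, so the 36% rate applies.
$144,000 × 36% = $51,840.00
Referral share: 35% of $51,840.00 = $18,144.00; lead counsel retains $51,840.00 − $18,144.00 = $33,696.00.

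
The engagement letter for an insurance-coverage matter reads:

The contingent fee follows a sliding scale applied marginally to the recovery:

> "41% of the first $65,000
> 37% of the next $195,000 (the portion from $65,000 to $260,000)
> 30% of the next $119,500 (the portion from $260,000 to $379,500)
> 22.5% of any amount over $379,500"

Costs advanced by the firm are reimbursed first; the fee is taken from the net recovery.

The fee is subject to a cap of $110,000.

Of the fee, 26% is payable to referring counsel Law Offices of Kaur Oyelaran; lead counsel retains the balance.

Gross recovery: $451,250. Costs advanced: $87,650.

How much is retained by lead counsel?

$81,400.00

Fee base (net of costs): $451,250 − $87,650 = $363,600
First $65,000 at 41% = $26,650.00
Next $195,000 at 37% = $72,150.00
Remaining $103,600 at 30% = $31,080.00
Fee: $26,650.00 + $72,150.00 + $31,080.00 = $129,880.00
$129,880.00 exceeds the $110,000 cap, so the fee is capped at $110,000.00.
Referral share: 26% of $110,000.00 = $28,600.00; lead counsel retains $110,000.00 − $28,600.00 = $81,400.00.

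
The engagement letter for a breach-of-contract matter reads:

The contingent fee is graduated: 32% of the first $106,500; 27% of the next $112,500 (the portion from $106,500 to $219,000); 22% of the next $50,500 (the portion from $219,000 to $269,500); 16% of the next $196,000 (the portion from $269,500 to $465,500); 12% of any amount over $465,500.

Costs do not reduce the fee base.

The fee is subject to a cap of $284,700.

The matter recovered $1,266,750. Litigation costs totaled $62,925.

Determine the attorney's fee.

$203,075.00

Fee base is the gross recovery, $1,266,750; costs are reimbursed separately.
First $106,500 at 32% = $34,080.00
Next $112,500 at 27% = $30,375.00
Next $50,500 at 22% = $11,110.00
Next $196,000 at 16% = $31,360.00
Remaining $801,250 at 12% = $96,150.00
Fee: $34,080.00 + $30,375.00 + $11,110.00 + $31,360.00 + $96,150.00 = $203,075.00
$203,075.00 is under the $284,700 cap.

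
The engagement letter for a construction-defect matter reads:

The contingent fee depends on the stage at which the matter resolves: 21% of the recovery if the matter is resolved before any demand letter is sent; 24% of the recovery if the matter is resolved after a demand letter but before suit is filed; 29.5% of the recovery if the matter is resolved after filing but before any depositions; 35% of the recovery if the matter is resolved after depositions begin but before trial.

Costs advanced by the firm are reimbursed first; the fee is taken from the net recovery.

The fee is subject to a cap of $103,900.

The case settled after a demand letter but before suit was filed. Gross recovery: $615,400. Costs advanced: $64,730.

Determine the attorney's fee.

Fee base (net of costs): $615,400 − $64,730 = $550,670
The matter settled after a demand letter but before suit was filed, so the 24% rate applies.
$550,670 × 24% = $132,160.80
$132,160.80 exceeds the $103,900 cap, so the fee is capped at $103,900.00.

$103,900.00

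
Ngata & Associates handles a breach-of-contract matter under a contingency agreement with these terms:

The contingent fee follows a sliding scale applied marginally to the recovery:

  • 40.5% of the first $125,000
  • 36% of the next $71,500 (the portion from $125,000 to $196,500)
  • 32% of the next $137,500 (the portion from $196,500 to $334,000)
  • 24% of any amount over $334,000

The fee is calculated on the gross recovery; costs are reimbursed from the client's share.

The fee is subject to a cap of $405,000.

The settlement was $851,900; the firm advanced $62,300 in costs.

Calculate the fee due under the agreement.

$244,661.00

Fee base is the gross recovery, $851,900; costs are reimbursed separately.
First $125,000 at 40.5% = $50,625.00
Next $71,500 at 36% = $25,740.00
Next $137,500 at 32% = $44,000.00
Remaining $517,900 at 24% = $124,296.00
Fee: $50,625.00 + $25,740.00 + $44,000.00 + $124,296.00 = $244,661.00
$244,661.00 is under the $405,000 cap.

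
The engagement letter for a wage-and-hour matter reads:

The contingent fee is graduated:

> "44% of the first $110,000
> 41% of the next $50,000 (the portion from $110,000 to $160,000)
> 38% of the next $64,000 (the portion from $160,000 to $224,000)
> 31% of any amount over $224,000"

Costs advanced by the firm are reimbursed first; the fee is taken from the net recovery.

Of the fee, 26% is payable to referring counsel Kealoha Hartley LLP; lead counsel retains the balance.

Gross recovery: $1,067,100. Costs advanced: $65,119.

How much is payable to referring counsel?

Fee base (net of costs): $1,067,100 − $65,119 = $1,001,981
First $110,000 at 44% = $48,400.00
Next $50,000 at 41% = $20,500.00
Next $64,000 at 38% = $24,320.00
Remaining $777,981 at 31% = $241,174.11
Fee: $48,400.00 + $20,500.00 + $24,320.00 + $241,174.11 = $334,394.11
Referral share: 26% of $334,394.11 = $86,942.47; lead counsel retains $334,394.11 − $86,942.47 = $247,451.64.

$86,942.47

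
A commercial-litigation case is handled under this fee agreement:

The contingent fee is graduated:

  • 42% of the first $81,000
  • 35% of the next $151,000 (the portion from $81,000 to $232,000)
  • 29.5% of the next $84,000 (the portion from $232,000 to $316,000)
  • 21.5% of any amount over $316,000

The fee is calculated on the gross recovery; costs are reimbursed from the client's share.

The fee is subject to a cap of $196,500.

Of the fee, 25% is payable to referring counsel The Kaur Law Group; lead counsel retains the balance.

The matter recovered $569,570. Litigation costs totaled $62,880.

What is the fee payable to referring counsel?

$41,541.89

Fee base is the gross recovery, $569,570; costs are reimbursed separately.
First $81,000 at 42% = $34,020.00
Next $151,000 at 35% = $52,850.00
Next $84,000 at 29.5% = $24,780.00
Remaining $253,570 at 21.5% = $54,517.55
Fee: $34,020.00 + $52,850.00 + $24,780.00 + $54,517.55 = $166,167.55
$166,167.55 is under the $196,500 cap.
Referral share: 25% of $166,167.55 = $41,541.89; lead counsel retains $166,167.55 − $41,541.89 = $124,625.66.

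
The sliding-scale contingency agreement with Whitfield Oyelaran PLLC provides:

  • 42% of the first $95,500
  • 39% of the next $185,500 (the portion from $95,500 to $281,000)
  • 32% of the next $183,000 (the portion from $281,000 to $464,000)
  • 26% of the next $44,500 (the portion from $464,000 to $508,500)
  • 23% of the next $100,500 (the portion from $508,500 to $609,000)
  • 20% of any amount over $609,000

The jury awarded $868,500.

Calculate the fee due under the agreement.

First $95,500 at 42% = $40,110.00
Next $185,500 at 39% = $72,345.00
Next $183,000 at 32% = $58,560.00
Next $44,500 at 26% = $11,570.00
Next $100,500 at 23% = $23,115.00
Remaining $259,500 at 20% = $51,900.00
Fee: $40,110.00 + $72,345.00 + $58,560.00 + $11,570.00 + $23,115.00 + $51,900.00 = $257,600.00

$257,600.00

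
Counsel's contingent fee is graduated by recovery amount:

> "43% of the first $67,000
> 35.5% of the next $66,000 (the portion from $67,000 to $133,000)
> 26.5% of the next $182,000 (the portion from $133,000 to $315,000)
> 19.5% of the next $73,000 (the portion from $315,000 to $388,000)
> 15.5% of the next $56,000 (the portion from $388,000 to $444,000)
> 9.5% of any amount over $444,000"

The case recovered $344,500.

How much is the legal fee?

First $67,000 at 43% = $28,810.00
Next $66,000 at 35.5% = $23,430.00
Next $182,000 at 26.5% = $48,230.00
Remaining $29,500 at 19.5% = $5,752.50
Fee: $28,810.00 + $23,430.00 + $48,230.00 + $5,752.50 = $106,222.50

$106,222.50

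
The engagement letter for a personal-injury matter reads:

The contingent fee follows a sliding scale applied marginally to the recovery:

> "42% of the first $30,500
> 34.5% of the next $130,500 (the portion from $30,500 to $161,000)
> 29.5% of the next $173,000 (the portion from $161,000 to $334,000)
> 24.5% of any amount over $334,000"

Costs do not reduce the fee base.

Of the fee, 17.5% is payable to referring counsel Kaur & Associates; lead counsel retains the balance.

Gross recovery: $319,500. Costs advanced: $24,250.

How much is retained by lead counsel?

$86,286.75

Fee base is the gross recovery, $319,500; costs are reimbursed separately.
First $30,500 at 42% = $12,810.00
Next $130,500 at 34.5% = $45,022.50
Remaining $158,500 at 29.5% = $46,757.50
Fee: $12,810.00 + $45,022.50 + $46,757.50 = $104,590.00
Referral share: 17.5% of $104,590.00 = $18,303.25; lead counsel retains $104,590.00 − $18,303.25 = $86,286.75.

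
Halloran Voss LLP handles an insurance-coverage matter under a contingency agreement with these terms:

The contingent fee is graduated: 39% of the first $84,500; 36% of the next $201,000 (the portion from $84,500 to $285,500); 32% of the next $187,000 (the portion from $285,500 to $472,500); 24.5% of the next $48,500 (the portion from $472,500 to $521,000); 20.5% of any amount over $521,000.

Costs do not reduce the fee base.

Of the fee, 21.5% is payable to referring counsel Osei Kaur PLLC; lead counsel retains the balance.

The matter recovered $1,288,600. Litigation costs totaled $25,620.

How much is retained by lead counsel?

$262,500.47

Fee base is the gross recovery, $1,288,600; costs are reimbursed separately.
First $84,500 at 39% = $32,955.00
Next $201,000 at 36% = $72,360.00
Next $187,000 at 32% = $59,840.00
Next $48,500 at 24.5% = $11,882.50
Remaining $767,600 at 20.5% = $157,358.00
Fee: $32,955.00 + $72,360.00 + $59,840.00 + $11,882.50 + $157,358.00 = $334,395.50
Referral share: 21.5% of $334,395.50 = $71,895.03; lead counsel retains $334,395.50 − $71,895.03 = $262,500.47.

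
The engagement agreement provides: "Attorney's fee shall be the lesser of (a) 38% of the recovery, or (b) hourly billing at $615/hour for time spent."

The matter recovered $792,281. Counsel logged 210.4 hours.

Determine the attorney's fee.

$129,396.00

(a) 38% of $792,281 = $301,066.78
(b) 210.4 × $615 = $129,396.00
The lesser is (b): $129,396.00.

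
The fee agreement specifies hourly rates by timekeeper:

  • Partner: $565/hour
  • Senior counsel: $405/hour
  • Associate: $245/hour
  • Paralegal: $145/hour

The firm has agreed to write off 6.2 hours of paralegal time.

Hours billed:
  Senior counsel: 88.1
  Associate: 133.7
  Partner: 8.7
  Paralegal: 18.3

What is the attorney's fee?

Partner: 8.7 × $565 = $4,915.50
Senior counsel: 88.1 × $405 = $35,680.50
Associate: 133.7 × $245 = $32,756.50
Paralegal: 18.3 × $145 = $2,653.50
Subtotal: $76,006.00
Write-off: 6.2 × $145 = $899.00
Total: $76,006.00 − $899.00 = $75,107.00

$75,107.00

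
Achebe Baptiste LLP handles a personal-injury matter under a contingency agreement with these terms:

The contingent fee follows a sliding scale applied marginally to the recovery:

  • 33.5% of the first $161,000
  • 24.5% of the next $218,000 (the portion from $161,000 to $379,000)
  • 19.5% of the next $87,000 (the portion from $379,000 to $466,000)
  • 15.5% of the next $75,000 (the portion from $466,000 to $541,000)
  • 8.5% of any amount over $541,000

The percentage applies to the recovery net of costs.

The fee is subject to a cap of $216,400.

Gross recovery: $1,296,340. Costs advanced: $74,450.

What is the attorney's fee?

Fee base (net of costs): $1,296,340 − $74,450 = $1,221,890
First $161,000 at 33.5% = $53,935.00
Next $218,000 at 24.5% = $53,410.00
Next $87,000 at 19.5% = $16,965.00
Next $75,000 at 15.5% = $11,625.00
Remaining $680,890 at 8.5% = $57,875.65
Fee: $53,935.00 + $53,410.00 + $16,965.00 + $11,625.00 + $57,875.65 = $193,810.65
$193,810.65 is under the $216,400 cap.

$193,810.65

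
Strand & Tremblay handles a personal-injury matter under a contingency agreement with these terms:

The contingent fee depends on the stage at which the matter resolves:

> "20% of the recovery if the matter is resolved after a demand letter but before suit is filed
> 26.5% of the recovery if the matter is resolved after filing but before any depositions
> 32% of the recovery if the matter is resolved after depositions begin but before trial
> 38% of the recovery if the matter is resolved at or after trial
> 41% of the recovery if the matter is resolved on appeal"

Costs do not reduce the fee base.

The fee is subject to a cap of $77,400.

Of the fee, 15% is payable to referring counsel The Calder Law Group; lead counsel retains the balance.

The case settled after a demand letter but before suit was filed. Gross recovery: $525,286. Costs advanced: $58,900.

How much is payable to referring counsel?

$11,610.00

Fee base is the gross recovery, $525,286; costs are reimbursed separately.
The matter settled after a demand letter but before suit was filed, so the 20% rate applies.
$525,286 × 20% = $105,057.20
$105,057.20 exceeds the $77,400 cap, so the fee is capped at $77,400.00.
Referral share: 15% of $77,400.00 = $11,610.00; lead counsel retains $77,400.00 − $11,610.00 = $65,790.00.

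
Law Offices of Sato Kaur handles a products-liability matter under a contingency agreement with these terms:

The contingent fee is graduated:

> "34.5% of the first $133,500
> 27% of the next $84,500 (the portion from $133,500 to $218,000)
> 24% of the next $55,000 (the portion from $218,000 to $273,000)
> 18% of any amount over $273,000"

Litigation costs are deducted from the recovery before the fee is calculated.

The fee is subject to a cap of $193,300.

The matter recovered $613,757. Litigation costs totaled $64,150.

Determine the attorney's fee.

$131,861.76

Fee base (net of costs): $613,757 − $64,150 = $549,607
First $133,500 at 34.5% = $46,057.50
Next $84,500 at 27% = $22,815.00
Next $55,000 at 24% = $13,200.00
Remaining $276,607 at 18% = $49,789.26
Fee: $46,057.50 + $22,815.00 + $13,200.00 + $49,789.26 = $131,861.76
$131,861.76 is under the $193,300 cap.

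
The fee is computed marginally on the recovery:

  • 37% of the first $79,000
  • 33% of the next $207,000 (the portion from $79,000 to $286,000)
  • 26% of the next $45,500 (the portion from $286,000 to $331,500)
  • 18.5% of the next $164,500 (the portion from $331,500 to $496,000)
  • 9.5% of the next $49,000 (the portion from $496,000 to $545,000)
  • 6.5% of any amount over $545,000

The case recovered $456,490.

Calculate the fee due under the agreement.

First $79,000 at 37% = $29,230.00
Next $207,000 at 33% = $68,310.00
Next $45,500 at 26% = $11,830.00
Remaining $124,990 at 18.5% = $23,123.15
Fee: $29,230.00 + $68,310.00 + $11,830.00 + $23,123.15 = $132,493.15

$132,493.15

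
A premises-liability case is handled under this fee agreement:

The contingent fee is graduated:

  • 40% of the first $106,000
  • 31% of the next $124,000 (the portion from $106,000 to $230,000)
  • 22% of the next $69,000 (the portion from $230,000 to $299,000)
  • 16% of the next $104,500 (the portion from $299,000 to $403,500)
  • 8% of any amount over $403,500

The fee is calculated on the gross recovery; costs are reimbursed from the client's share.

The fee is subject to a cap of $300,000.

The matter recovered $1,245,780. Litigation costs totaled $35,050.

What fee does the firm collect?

$180,122.40

Fee base is the gross recovery, $1,245,780; costs are reimbursed separately.
First $106,000 at 40% = $42,400.00
Next $124,000 at 31% = $38,440.00
Next $69,000 at 22% = $15,180.00
Next $104,500 at 16% = $16,720.00
Remaining $842,280 at 8% = $67,382.40
Fee: $42,400.00 + $38,440.00 + $15,180.00 + $16,720.00 + $67,382.40 = $180,122.40
$180,122.40 is under the $300,000 cap.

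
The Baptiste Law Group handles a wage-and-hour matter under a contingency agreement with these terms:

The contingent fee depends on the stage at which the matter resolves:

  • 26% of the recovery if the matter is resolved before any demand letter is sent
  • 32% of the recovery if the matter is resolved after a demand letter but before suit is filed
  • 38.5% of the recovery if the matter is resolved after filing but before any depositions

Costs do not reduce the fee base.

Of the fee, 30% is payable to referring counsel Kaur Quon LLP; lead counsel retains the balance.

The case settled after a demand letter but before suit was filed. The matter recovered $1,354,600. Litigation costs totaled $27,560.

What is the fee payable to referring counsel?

$130,041.60

Fee base is the gross recovery, $1,354,600; costs are reimbursed separately.
The matter settled after a demand letter but before suit was filed, so the 32% rate applies.
$1,354,600 × 32% = $433,472.00
Referral share: 30% of $433,472.00 = $130,041.60; lead counsel retains $433,472.00 − $130,041.60 = $303,430.40.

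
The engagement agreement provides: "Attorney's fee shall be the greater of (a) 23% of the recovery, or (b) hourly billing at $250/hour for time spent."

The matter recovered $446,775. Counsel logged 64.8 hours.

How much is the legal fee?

$102,758.25

(a) 23% of $446,775 = $102,758.25
(b) 64.8 × $250 = $16,200.00
The greater is (a): $102,758.25.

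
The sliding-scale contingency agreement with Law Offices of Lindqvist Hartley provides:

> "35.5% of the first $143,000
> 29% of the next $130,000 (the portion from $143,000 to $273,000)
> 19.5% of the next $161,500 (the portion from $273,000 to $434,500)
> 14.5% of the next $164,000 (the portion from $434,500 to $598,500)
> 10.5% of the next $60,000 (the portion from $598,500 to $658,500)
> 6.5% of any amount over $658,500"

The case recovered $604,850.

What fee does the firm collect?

First $143,000 at 35.5% = $50,765.00
Next $130,000 at 29% = $37,700.00
Next $161,500 at 19.5% = $31,492.50
Next $164,000 at 14.5% = $23,780.00
Remaining $6,350 at 10.5% = $666.75
Fee: $50,765.00 + $37,700.00 + $31,492.50 + $23,780.00 + $666.75 = $144,404.25

$144,404.25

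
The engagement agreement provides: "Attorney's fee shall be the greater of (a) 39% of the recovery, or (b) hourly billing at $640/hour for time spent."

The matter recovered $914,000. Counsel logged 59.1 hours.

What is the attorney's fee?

(a) 39% of $914,000 = $356,460.00
(b) 59.1 × $640 = $37,824.00
The greater is (a): $356,460.00.

$356,460.00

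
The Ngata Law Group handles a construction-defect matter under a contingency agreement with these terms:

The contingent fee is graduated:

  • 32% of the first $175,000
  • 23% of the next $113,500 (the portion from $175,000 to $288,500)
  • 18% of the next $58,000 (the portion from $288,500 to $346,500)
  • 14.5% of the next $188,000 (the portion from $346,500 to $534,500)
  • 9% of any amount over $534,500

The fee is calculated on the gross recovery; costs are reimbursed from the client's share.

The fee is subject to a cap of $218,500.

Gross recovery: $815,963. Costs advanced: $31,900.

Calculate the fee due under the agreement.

$145,136.67

Fee base is the gross recovery, $815,963; costs are reimbursed separately.
First $175,000 at 32% = $56,000.00
Next $113,500 at 23% = $26,105.00
Next $58,000 at 18% = $10,440.00
Next $188,000 at 14.5% = $27,260.00
Remaining $281,463 at 9% = $25,331.67
Fee: $56,000.00 + $26,105.00 + $10,440.00 + $27,260.00 + $25,331.67 = $145,136.67
$145,136.67 is under the $218,500 cap.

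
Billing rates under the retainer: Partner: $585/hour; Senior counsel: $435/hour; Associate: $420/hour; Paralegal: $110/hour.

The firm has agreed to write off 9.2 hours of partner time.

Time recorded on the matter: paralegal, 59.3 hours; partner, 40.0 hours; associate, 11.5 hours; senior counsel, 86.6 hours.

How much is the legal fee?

$67,042.00

Partner: 40.0 × $585 = $23,400.00
Senior counsel: 86.6 × $435 = $37,671.00
Associate: 11.5 × $420 = $4,830.00
Paralegal: 59.3 × $110 = $6,523.00
Subtotal: $72,424.00
Write-off: 9.2 × $585 = $5,382.00
Total: $72,424.00 − $5,382.00 = $67,042.00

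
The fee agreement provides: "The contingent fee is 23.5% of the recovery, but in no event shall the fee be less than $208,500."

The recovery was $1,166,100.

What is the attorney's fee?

23.5% of $1,166,100 = $274,033.50
That exceeds the $208,500 minimum.

$274,033.50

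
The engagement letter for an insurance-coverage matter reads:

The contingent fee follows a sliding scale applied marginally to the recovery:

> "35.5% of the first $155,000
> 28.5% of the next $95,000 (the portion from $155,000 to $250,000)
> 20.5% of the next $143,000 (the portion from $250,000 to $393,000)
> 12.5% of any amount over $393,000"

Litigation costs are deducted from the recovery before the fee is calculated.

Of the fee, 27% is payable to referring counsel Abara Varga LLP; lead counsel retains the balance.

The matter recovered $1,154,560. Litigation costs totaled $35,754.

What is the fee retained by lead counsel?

$147,562.75

Fee base (net of costs): $1,154,560 − $35,754 = $1,118,806
First $155,000 at 35.5% = $55,025.00
Next $95,000 at 28.5% = $27,075.00
Next $143,000 at 20.5% = $29,315.00
Remaining $725,806 at 12.5% = $90,725.75
Fee: $55,025.00 + $27,075.00 + $29,315.00 + $90,725.75 = $202,140.75
Referral share: 27% of $202,140.75 = $54,578.00; lead counsel retains $202,140.75 − $54,578.00 = $147,562.75.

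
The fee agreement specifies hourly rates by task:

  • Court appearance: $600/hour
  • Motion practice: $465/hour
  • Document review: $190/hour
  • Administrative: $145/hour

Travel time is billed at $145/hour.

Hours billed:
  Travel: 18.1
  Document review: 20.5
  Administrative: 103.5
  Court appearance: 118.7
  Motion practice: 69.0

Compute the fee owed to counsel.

$124,832.00

Court appearance: 118.7 × $600 = $71,220.00
Motion practice: 69.0 × $465 = $32,085.00
Document review: 20.5 × $190 = $3,895.00
Administrative: 103.5 × $145 = $15,007.50
Subtotal: $71,220.00 + $32,085.00 + $3,895.00 + $15,007.50 = $122,207.50
Travel: 18.1 × $145 = $2,624.50
Total: $122,207.50 + $2,624.50 = $124,832.00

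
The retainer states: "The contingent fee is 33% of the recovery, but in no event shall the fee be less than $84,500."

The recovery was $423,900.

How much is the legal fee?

$139,887.00

33% of $423,900 = $139,887.00
That exceeds the $84,500 minimum.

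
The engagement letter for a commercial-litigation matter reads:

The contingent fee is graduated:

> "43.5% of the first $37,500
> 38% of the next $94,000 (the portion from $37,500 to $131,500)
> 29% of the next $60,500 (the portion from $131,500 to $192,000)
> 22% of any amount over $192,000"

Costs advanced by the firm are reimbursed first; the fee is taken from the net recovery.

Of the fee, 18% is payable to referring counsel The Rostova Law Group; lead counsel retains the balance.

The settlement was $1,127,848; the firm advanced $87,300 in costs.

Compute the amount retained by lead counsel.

$210,131.61

Fee base (net of costs): $1,127,848 − $87,300 = $1,040,548
First $37,500 at 43.5% = $16,312.50
Next $94,000 at 38% = $35,720.00
Next $60,500 at 29% = $17,545.00
Remaining $848,548 at 22% = $186,680.56
Fee: $16,312.50 + $35,720.00 + $17,545.00 + $186,680.56 = $256,258.06
Referral share: 18% of $256,258.06 = $46,126.45; lead counsel retains $256,258.06 − $46,126.45 = $210,131.61.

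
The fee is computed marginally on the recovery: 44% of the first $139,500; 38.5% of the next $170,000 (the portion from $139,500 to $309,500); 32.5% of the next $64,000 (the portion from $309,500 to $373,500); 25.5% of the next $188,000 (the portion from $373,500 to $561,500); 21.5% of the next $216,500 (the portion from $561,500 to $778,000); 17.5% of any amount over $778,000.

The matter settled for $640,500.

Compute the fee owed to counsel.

$212,555.00

First $139,500 at 44% = $61,380.00
Next $170,000 at 38.5% = $65,450.00
Next $64,000 at 32.5% = $20,800.00
Next $188,000 at 25.5% = $47,940.00
Remaining $79,000 at 21.5% = $16,985.00
Fee: $61,380.00 + $65,450.00 + $20,800.00 + $47,940.00 + $16,985.00 = $212,555.00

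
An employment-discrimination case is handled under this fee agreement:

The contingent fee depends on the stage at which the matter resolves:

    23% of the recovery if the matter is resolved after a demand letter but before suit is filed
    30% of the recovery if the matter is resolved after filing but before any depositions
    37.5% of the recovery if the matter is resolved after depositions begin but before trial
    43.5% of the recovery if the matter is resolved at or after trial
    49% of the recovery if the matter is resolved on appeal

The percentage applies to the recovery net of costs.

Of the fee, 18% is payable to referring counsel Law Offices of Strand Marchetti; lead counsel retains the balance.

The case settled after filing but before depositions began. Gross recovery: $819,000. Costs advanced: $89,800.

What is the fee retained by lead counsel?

Fee base (net of costs): $819,000 − $89,800 = $729,200
The matter settled after filing but before depositions began, so the 30% rate applies.
$729,200 × 30% = $218,760.00
Referral share: 18% of $218,760.00 = $39,376.80; lead counsel retains $218,760.00 − $39,376.80 = $179,383.20.

$179,383.20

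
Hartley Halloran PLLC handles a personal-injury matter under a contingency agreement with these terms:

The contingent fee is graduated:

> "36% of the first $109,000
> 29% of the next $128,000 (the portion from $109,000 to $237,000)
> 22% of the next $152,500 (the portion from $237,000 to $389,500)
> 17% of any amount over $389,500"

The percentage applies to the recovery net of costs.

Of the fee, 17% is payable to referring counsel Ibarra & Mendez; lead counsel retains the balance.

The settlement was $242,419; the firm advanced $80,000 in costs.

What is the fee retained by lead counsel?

$45,427.15

Fee base (net of costs): $242,419 − $80,000 = $162,419
First $109,000 at 36% = $39,240.00
Remaining $53,419 at 29% = $15,491.51
Fee: $39,240.00 + $15,491.51 = $54,731.51
Referral share: 17% of $54,731.51 = $9,304.36; lead counsel retains $54,731.51 − $9,304.36 = $45,427.15.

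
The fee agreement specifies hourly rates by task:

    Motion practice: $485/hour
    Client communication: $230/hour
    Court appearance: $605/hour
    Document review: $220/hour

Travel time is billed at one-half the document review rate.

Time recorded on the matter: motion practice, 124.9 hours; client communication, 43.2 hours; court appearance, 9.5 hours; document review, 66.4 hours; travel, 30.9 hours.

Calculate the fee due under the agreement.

Motion practice: 124.9 × $485 = $60,576.50
Client communication: 43.2 × $230 = $9,936.00
Court appearance: 9.5 × $605 = $5,747.50
Document review: 66.4 × $220 = $14,608.00
Subtotal: $60,576.50 + $9,936.00 + $5,747.50 + $14,608.00 = $90,868.00
Travel: 30.9 × ($220 ÷ 2) = 30.9 × $110.00 = $3,399.00
Total: $90,868.00 + $3,399.00 = $94,267.00

$94,267.00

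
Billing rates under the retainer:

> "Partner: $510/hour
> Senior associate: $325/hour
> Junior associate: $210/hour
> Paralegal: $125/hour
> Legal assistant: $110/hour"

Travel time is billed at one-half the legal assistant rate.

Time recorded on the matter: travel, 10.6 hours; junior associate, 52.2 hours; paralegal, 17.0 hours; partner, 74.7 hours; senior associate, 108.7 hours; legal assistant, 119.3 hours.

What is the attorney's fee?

Partner: 74.7 × $510 = $38,097.00
Senior associate: 108.7 × $325 = $35,327.50
Junior associate: 52.2 × $210 = $10,962.00
Paralegal: 17.0 × $125 = $2,125.00
Legal assistant: 119.3 × $110 = $13,123.00
Subtotal: $38,097.00 + $35,327.50 + $10,962.00 + $2,125.00 + $13,123.00 = $99,634.50
Travel: 10.6 × ($110 ÷ 2) = 10.6 × $55.00 = $583.00
Total: $99,634.50 + $583.00 = $100,217.50

$100,217.50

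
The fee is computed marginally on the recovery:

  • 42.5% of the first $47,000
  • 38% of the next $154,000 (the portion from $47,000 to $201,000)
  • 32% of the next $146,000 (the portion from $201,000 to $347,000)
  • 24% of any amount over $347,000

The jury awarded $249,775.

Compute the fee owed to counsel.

$94,103.00

First $47,000 at 42.5% = $19,975.00
Next $154,000 at 38% = $58,520.00
Remaining $48,775 at 32% = $15,608.00
Fee: $19,975.00 + $58,520.00 + $15,608.00 = $94,103.00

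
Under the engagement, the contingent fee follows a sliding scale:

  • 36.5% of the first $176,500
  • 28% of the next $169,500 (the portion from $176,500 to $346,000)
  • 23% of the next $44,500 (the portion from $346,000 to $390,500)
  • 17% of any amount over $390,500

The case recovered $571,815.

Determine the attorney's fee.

$152,941.05

First $176,500 at 36.5% = $64,422.50
Next $169,500 at 28% = $47,460.00
Next $44,500 at 23% = $10,235.00
Remaining $181,315 at 17% = $30,823.55
Fee: $64,422.50 + $47,460.00 + $10,235.00 + $30,823.55 = $152,941.05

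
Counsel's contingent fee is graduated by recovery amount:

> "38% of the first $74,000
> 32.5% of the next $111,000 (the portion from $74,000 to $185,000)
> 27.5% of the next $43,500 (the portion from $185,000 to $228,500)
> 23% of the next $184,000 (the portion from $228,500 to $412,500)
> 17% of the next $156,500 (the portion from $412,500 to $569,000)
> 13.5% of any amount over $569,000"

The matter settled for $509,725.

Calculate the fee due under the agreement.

$135,005.75

First $74,000 at 38% = $28,120.00
Next $111,000 at 32.5% = $36,075.00
Next $43,500 at 27.5% = $11,962.50
Next $184,000 at 23% = $42,320.00
Remaining $97,225 at 17% = $16,528.25
Fee: $28,120.00 + $36,075.00 + $11,962.50 + $42,320.00 + $16,528.25 = $135,005.75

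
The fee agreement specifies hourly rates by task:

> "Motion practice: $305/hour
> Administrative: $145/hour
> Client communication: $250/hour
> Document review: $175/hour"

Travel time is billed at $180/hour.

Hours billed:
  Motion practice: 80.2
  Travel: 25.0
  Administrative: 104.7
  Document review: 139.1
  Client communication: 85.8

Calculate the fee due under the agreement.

Motion practice: 80.2 × $305 = $24,461.00
Administrative: 104.7 × $145 = $15,181.50
Client communication: 85.8 × $250 = $21,450.00
Document review: 139.1 × $175 = $24,342.50
Subtotal: $24,461.00 + $15,181.50 + $21,450.00 + $24,342.50 = $85,435.00
Travel: 25.0 × $180 = $4,500.00
Total: $85,435.00 + $4,500.00 = $89,935.00

$89,935.00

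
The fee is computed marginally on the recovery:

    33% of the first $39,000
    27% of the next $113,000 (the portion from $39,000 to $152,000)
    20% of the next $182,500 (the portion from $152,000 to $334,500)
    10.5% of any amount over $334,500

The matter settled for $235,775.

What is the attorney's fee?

$60,135.00

First $39,000 at 33% = $12,870.00
Next $113,000 at 27% = $30,510.00
Remaining $83,775 at 20% = $16,755.00
Fee: $12,870.00 + $30,510.00 + $16,755.00 = $60,135.00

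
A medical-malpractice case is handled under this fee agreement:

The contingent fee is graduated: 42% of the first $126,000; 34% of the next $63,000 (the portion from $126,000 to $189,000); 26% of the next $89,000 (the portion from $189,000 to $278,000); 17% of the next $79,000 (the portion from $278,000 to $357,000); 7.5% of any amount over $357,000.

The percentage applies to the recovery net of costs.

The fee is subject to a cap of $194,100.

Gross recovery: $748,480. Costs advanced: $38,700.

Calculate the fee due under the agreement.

Fee base (net of costs): $748,480 − $38,700 = $709,780
First $126,000 at 42% = $52,920.00
Next $63,000 at 34% = $21,420.00
Next $89,000 at 26% = $23,140.00
Next $79,000 at 17% = $13,430.00
Remaining $352,780 at 7.5% = $26,458.50
Fee: $52,920.00 + $21,420.00 + $23,140.00 + $13,430.00 + $26,458.50 = $137,368.50
$137,368.50 is under the $194,100 cap.

$137,368.50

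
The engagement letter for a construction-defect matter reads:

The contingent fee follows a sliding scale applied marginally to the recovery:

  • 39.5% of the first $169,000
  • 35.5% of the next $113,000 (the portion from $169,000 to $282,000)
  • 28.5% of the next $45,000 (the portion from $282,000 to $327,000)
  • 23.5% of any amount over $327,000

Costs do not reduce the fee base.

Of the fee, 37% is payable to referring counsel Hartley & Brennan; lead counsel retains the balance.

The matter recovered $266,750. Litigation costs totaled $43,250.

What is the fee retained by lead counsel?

Fee base is the gross recovery, $266,750; costs are reimbursed separately.
First $169,000 at 39.5% = $66,755.00
Remaining $97,750 at 35.5% = $34,701.25
Fee: $66,755.00 + $34,701.25 = $101,456.25
Referral share: 37% of $101,456.25 = $37,538.81; lead counsel retains $101,456.25 − $37,538.81 = $63,917.44.

$63,917.44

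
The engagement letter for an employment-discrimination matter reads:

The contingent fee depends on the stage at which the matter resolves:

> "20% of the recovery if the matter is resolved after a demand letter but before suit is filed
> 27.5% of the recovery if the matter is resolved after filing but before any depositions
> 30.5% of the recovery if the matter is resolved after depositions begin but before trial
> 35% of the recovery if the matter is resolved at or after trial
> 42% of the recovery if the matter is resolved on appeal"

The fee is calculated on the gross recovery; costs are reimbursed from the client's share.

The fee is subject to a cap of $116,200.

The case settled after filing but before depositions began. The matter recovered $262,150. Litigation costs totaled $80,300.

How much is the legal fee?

$72,091.25

Fee base is the gross recovery, $262,150; costs are reimbursed separately.
The matter settled after filing but before depositions began, so the 27.5% rate applies.
$262,150 × 27.5% = $72,091.25
$72,091.25 is under the $116,200 cap.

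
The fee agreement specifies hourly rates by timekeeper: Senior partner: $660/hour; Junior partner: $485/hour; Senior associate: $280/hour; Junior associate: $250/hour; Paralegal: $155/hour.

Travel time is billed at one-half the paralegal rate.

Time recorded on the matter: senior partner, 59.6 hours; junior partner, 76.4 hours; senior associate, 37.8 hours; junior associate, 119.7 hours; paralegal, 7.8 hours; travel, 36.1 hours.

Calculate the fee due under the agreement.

Senior partner: 59.6 × $660 = $39,336.00
Junior partner: 76.4 × $485 = $37,054.00
Senior associate: 37.8 × $280 = $10,584.00
Junior associate: 119.7 × $250 = $29,925.00
Paralegal: 7.8 × $155 = $1,209.00
Subtotal: $39,336.00 + $37,054.00 + $10,584.00 + $29,925.00 + $1,209.00 = $118,108.00
Travel: 36.1 × ($155 ÷ 2) = 36.1 × $77.50 = $2,797.75
Total: $118,108.00 + $2,797.75 = $120,905.75

$120,905.75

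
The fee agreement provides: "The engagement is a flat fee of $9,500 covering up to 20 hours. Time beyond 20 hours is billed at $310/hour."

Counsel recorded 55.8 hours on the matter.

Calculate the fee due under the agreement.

Flat fee: $9,500.00
Excess hours: 55.8 − 20 = 35.8
Overrun: 35.8 × $310 = $11,098.00
Total: $9,500.00 + $11,098.00 = $20,598.00

$20,598.00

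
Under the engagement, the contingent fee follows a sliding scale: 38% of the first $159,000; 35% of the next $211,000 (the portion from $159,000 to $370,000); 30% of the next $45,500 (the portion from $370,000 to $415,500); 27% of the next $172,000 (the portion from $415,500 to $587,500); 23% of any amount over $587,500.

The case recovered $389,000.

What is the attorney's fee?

First $159,000 at 38% = $60,420.00
Next $211,000 at 35% = $73,850.00
Remaining $19,000 at 30% = $5,700.00
Fee: $60,420.00 + $73,850.00 + $5,700.00 = $139,970.00

$139,970.00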